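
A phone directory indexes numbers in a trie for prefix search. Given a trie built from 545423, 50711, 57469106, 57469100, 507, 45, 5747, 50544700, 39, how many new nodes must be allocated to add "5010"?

2

The longest prefix of "5010" already in the trie is "50" (length 2).
New nodes needed: |"5010"| − 2 = 4 − 2 = 2.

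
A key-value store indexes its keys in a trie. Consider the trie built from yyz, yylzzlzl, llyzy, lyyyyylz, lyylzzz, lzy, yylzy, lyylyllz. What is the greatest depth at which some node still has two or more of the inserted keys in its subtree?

4

Equivalently: take the maximum, over all pairs, of their longest common prefix length.
"lyylyllz" and "lyylzzz" agree on "lyyl" (4 characters) before diverging; nothing deeper is shared.
Longest shared-prefix length: 4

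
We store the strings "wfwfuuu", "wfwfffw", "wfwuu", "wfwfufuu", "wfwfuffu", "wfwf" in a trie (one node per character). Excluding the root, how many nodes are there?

17

Trace insertions, counting only characters that open a new branch:
  "wfwfuuu" → 7 new (w, f, w, f, u, u, u)
  "wfwfffw" → prefix "wfwf" already present; 3 new (f, f, w)
  "wfwuu" → prefix "wfw" already present; 2 new (u, u)
  "wfwfufuu" → prefix "wfwfu" already present; 3 new (f, u, u)
  "wfwfuffu" → prefix "wfwfuf" already present; 2 new (f, u)
  "wfwf" → prefix "wfwf" already present; 0 new (none)
Total nodes = 7 + 3 + 2 + 3 + 2 + 0 = 17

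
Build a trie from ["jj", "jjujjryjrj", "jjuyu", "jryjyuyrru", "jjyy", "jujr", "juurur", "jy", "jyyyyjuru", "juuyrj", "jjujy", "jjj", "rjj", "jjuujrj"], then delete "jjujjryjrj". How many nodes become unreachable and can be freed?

6

A node on "jjujjryjrj"'s path can go only if nothing else ends at it or branches off below it.
The suffix "jryjrj" (6 nodes) is used only by "jjujjryjrj"; the node for "jjuj" still has the child "y", so pruning stops there.
Nodes removed: 6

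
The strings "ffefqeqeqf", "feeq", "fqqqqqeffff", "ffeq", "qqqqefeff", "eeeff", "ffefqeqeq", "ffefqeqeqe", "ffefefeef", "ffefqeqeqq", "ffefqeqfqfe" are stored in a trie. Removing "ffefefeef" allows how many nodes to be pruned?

5

After clearing the end-marker at "ffefefeef", prune upward until reaching a node still needed by another word.
The suffix "efeef" (5 nodes) is used only by "ffefefeef"; the node for "ffef" still has the child "q", so pruning stops there.
Nodes removed: 5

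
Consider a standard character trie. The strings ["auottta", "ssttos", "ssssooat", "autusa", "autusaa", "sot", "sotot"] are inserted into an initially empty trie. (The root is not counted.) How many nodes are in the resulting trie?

For each word, the new-node count is its length minus the longest prefix already in the trie:
  "auottta" → 7 new (a, u, o, t, t, t, a)
  "ssttos" → 6 new (s, s, t, t, o, s)
  "ssssooat" → prefix "ss" already present; 6 new (s, s, o, o, a, t)
  "autusa" → prefix "au" already present; 4 new (t, u, s, a)
  "autusaa" → prefix "autusa" already present; 1 new (a)
  "sot" → prefix "s" already present; 2 new (o, t)
  "sotot" → prefix "sot" already present; 2 new (o, t)
Total nodes = 7 + 6 + 6 + 4 + 1 + 2 + 2 = 28

28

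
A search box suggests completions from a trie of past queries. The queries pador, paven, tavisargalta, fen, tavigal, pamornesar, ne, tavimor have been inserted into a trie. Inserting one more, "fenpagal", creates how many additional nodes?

Walking "fenpagal" from the root, the first 3 characters ("fen") follow existing edges; "p" is the first miss.
Each of the 5 remaining characters creates one node.

5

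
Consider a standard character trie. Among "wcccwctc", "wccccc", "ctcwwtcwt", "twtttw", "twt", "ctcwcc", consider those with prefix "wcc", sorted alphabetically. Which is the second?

DFS of the "wcc" subtree visits, in order: "wccccc", "wcccwctc"
Position 2: wcccwctc

wcccwctc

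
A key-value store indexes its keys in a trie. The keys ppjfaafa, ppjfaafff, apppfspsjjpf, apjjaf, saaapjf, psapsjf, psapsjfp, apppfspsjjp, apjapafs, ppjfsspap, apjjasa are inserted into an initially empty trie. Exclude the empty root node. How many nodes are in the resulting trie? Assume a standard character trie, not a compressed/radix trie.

Insert word by word; a character creates a node only if that edge doesn't already exist:
  "ppjfaafa" → 8 new (p, p, j, f, a, a, f, a)
  "ppjfaafff" → prefix "ppjfaaf" already present; 2 new (f, f)
  "apppfspsjjpf" → 12 new (a, p, p, p, f, s, p, s, j, j, p, f)
  "apjjaf" → prefix "ap" already present; 4 new (j, j, a, f)
  "saaapjf" → 7 new (s, a, a, a, p, j, f)
  "psapsjf" → prefix "p" already present; 6 new (s, a, p, s, j, f)
  "psapsjfp" → prefix "psapsjf" already present; 1 new (p)
  "apppfspsjjp" → prefix "apppfspsjjp" already present; 0 new (none)
  "apjapafs" → prefix "apj" already present; 5 new (a, p, a, f, s)
  "ppjfsspap" → prefix "ppjf" already present; 5 new (s, s, p, a, p)
  "apjjasa" → prefix "apjja" already present; 2 new (s, a)
Total nodes = 8 + 2 + 12 + 4 + 7 + 6 + 1 + 0 + 5 + 5 + 2 = 52

52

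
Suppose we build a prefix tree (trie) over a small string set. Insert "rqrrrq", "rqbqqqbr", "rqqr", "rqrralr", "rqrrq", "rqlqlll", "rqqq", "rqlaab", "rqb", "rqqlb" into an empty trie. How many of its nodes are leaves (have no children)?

9

Leaves are exactly the stored words that no other stored word extends.
Those words: "rqbqqqbr", "rqlaab", "rqlqlll", "rqqlb", "rqqq", "rqqr", "rqrralr", "rqrrq", "rqrrrq"
Leaf count: 9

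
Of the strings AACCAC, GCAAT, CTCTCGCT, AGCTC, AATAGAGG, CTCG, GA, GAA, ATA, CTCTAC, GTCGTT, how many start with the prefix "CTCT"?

2

Traverse to the node for "CTCT", then collect every word in that subtree.
Words under "CTCT": CTCTAC, CTCTCGCT
Count: 2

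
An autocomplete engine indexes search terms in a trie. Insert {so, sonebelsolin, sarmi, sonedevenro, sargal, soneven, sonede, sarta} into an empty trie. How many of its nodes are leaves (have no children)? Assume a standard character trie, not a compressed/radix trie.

A leaf is a node with no children — equivalently, the end of a word that is not a proper prefix of any other stored word.
Those words: "sargal", "sarmi", "sarta", "sonebelsolin", "sonedevenro", "soneven"
Leaf count: 6

6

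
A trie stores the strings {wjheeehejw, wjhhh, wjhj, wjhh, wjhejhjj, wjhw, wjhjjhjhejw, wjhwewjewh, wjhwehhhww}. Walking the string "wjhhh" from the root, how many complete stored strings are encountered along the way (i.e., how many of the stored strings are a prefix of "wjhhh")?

2

Traverse "wjhhh" character by character; count nodes along the way that are marked as word ends.
Prefixes of the query that are stored words: "wjhh", "wjhhh"
Count: 2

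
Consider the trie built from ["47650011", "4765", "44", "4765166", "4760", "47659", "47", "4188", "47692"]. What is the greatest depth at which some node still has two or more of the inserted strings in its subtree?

4

Equivalently: take the maximum, over all pairs, of their longest common prefix length.
e.g. "4765" and "47650011" share the prefix "4765" of length 4; no pair shares a longer one.
Longest shared-prefix length: 4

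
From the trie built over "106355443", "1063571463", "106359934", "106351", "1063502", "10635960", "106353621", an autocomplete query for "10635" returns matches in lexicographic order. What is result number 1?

Filter for "10635…" and sort: "1063502", "106351", "106353621", "106355443", "1063571463", "10635960", "106359934"
The 1st is 1063502.

1063502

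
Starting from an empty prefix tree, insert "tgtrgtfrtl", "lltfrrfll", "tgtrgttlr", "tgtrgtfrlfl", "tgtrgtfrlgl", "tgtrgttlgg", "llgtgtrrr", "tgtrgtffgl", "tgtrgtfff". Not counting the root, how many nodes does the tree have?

Trace insertions, counting only characters that open a new branch:
  "tgtrgtfrtl" → 10 new (t, g, t, r, g, t, f, r, t, l)
  "lltfrrfll" → 9 new (l, l, t, f, r, r, f, l, l)
  "tgtrgttlr" → prefix "tgtrgt" already present; 3 new (t, l, r)
  "tgtrgtfrlfl" → prefix "tgtrgtfr" already present; 3 new (l, f, l)
  "tgtrgtfrlgl" → prefix "tgtrgtfrl" already present; 2 new (g, l)
  "tgtrgttlgg" → prefix "tgtrgttl" already present; 2 new (g, g)
  "llgtgtrrr" → prefix "ll" already present; 7 new (g, t, g, t, r, r, r)
  "tgtrgtffgl" → prefix "tgtrgtf" already present; 3 new (f, g, l)
  "tgtrgtfff" → prefix "tgtrgtff" already present; 1 new (f)
Total nodes = 10 + 9 + 3 + 3 + 2 + 2 + 7 + 3 + 1 = 40

40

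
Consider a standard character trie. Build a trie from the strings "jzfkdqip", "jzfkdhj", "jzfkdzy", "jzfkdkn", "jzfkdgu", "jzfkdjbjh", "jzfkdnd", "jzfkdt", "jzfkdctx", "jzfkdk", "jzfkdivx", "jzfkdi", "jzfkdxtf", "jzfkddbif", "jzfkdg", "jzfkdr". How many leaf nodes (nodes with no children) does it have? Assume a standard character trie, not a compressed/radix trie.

13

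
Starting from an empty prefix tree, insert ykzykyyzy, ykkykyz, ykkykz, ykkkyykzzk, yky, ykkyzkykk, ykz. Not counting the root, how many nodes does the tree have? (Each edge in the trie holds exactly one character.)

Insert word by word; a character creates a node only if that edge doesn't already exist:
  "ykzykyyzy" → 9 new (y, k, z, y, k, y, y, z, y)
  "ykkykyz" → prefix "yk" already present; 5 new (k, y, k, y, z)
  "ykkykz" → prefix "ykkyk" already present; 1 new (z)
  "ykkkyykzzk" → prefix "ykk" already present; 7 new (k, y, y, k, z, z, k)
  "yky" → prefix "yk" already present; 1 new (y)
  "ykkyzkykk" → prefix "ykky" already present; 5 new (z, k, y, k, k)
  "ykz" → prefix "ykz" already present; 0 new (none)
Total nodes = 9 + 5 + 1 + 7 + 1 + 5 + 0 = 28

28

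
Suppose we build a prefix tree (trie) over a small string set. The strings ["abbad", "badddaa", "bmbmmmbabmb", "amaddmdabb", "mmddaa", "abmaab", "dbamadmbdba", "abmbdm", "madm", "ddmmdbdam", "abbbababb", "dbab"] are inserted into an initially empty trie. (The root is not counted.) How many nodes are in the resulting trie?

For each word, the new-node count is its length minus the longest prefix already in the trie:
  "abbad" → 5 new (a, b, b, a, d)
  "badddaa" → 7 new (b, a, d, d, d, a, a)
  "bmbmmmbabmb" → prefix "b" already present; 10 new (m, b, m, m, m, b, a, b, m, b)
  "amaddmdabb" → prefix "a" already present; 9 new (m, a, d, d, m, d, a, b, b)
  "mmddaa" → 6 new (m, m, d, d, a, a)
  "abmaab" → prefix "ab" already present; 4 new (m, a, a, b)
  "dbamadmbdba" → 11 new (d, b, a, m, a, d, m, b, d, b, a)
  "abmbdm" → prefix "abm" already present; 3 new (b, d, m)
  "madm" → prefix "m" already present; 3 new (a, d, m)
  "ddmmdbdam" → prefix "d" already present; 8 new (d, m, m, d, b, d, a, m)
  "abbbababb" → prefix "abb" already present; 6 new (b, a, b, a, b, b)
  "dbab" → prefix "dba" already present; 1 new (b)
Total nodes = 5 + 7 + 10 + 9 + 6 + 4 + 11 + 3 + 3 + 8 + 6 + 1 = 73

73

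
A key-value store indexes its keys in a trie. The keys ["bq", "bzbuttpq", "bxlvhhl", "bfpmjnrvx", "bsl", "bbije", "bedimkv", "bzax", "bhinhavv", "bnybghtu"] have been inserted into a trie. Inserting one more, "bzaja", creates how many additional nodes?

"bza" is already a path in the trie; the remaining "ja" must be added.
New nodes needed: |"bzaja"| − 3 = 5 − 3 = 2.

2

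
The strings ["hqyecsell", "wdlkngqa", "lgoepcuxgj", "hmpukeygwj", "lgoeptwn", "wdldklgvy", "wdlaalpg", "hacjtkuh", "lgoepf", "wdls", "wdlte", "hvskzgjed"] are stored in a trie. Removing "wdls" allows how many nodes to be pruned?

1

Walk "wdls" from the leaf back toward the root, removing each node that no remaining word uses.
The suffix "s" (1 node) is used only by "wdls"; the node for "wdl" still has the child "k", so pruning stops there.
Nodes removed: 1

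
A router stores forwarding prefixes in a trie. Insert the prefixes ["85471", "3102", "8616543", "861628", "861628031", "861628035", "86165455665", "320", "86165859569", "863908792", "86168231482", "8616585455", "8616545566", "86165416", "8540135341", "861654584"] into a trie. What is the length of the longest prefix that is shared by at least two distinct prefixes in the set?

Look for the deepest trie node that still has at least two words in its subtree.
e.g. "8616545566" and "86165455665" share the prefix "8616545566" of length 10; no pair shares a longer one.
Longest shared-prefix length: 10

10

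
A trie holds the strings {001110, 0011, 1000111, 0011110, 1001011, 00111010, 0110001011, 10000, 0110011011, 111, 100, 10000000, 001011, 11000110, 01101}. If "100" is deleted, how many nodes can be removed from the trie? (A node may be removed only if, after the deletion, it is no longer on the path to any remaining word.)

0

A node on "100"'s path can go only if nothing else ends at it or branches off below it.
Every node on "100" is still needed (e.g. by "1000111"), so nothing is freed.
Nodes removed: 0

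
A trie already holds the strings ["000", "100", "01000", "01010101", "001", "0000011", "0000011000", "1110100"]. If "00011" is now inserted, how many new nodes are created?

Walking "00011" from the root, the first 3 characters ("000") follow existing edges; "1" is the first miss.
Each of the 2 remaining characters creates one node.

2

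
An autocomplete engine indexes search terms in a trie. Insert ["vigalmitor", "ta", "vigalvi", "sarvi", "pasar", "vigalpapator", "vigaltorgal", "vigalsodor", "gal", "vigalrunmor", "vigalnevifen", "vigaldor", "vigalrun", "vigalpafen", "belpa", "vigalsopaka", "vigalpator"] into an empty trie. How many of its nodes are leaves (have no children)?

16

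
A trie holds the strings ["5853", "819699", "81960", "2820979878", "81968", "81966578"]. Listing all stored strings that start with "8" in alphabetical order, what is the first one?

81960

Filter for "8…" and sort: "81960", "81966578", "81968", "819699"
The 1st is 81960.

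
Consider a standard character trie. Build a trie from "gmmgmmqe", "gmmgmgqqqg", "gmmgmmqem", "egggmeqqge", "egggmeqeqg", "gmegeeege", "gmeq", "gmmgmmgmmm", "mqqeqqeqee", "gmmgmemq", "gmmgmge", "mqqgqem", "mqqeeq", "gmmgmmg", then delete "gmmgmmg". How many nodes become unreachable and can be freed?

0

A node on "gmmgmmg"'s path can go only if nothing else ends at it or branches off below it.
Every node on "gmmgmmg" is still needed (e.g. by "gmmgmmgmmm"), so nothing is freed.
Nodes removed: 0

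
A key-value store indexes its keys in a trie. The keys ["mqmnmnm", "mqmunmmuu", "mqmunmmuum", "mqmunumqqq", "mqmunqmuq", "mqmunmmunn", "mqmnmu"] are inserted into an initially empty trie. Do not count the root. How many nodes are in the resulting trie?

26

Insert word by word; a character creates a node only if that edge doesn't already exist:
  "mqmnmnm" → 7 new (m, q, m, n, m, n, m)
  "mqmunmmuu" → prefix "mqm" already present; 6 new (u, n, m, m, u, u)
  "mqmunmmuum" → prefix "mqmunmmuu" already present; 1 new (m)
  "mqmunumqqq" → prefix "mqmun" already present; 5 new (u, m, q, q, q)
  "mqmunqmuq" → prefix "mqmun" already present; 4 new (q, m, u, q)
  "mqmunmmunn" → prefix "mqmunmmu" already present; 2 new (n, n)
  "mqmnmu" → prefix "mqmnm" already present; 1 new (u)
Total nodes = 7 + 6 + 1 + 5 + 4 + 2 + 1 = 26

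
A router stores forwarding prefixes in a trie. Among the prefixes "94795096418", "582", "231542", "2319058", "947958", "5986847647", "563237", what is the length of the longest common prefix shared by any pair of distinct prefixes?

5

Equivalently: take the maximum, over all pairs, of their longest common prefix length.
"94795096418" and "947958" agree on "94795" (5 characters) before diverging; nothing deeper is shared.
Longest shared-prefix length: 5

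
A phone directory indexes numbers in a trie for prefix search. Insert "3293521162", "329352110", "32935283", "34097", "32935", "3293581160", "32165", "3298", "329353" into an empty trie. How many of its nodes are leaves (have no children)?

Leaves are exactly the stored words that no other stored word extends.
Those words: "32165", "329352110", "3293521162", "32935283", "329353", "3293581160", "3298", "34097"
Leaf count: 8

8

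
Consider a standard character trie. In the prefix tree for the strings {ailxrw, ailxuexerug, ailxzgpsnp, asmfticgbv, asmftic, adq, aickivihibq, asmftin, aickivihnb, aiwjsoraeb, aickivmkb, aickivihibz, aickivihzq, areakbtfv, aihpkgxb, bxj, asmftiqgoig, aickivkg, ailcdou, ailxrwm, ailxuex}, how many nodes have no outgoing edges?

18

Leaves are exactly the stored words that no other stored word extends.
Those words: "adq", "aickivihibq", "aickivihibz", "aickivihnb", "aickivihzq", "aickivkg", "aickivmkb", "aihpkgxb", "ailcdou", "ailxrwm", "ailxuexerug", "ailxzgpsnp", "aiwjsoraeb", "areakbtfv", "asmfticgbv", "asmftin", "asmftiqgoig", "bxj"
Leaf count: 18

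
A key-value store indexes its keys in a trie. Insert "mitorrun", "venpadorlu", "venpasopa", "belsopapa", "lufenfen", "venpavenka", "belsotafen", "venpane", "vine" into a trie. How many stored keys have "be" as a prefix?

Walk to "be"; the words in its subtree are exactly those with that prefix.
Words under "be": belsopapa, belsotafen
Count: 2

2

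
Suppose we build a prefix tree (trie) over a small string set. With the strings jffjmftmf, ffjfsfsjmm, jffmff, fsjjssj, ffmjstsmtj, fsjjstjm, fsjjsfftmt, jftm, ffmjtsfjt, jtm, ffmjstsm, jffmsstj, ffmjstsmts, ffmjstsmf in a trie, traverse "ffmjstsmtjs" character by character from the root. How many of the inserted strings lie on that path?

2

Traverse "ffmjstsmtjs" character by character; count nodes along the way that are marked as word ends.
Prefixes of the query that are stored words: "ffmjstsm", "ffmjstsmtj"
Count: 2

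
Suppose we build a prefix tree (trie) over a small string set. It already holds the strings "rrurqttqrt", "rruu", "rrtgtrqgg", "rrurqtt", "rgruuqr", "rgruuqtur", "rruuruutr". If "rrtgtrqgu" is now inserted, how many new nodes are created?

Walking "rrtgtrqgu" from the root, the first 8 characters ("rrtgtrqg") follow existing edges; "u" is the first miss.
So 9 − 8 = 1 new nodes.

1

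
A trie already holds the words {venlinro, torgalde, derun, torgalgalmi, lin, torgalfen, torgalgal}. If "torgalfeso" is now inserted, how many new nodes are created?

"torgalfe" is already a path in the trie; the remaining "so" must be added.
So 10 − 8 = 2 new nodes.

2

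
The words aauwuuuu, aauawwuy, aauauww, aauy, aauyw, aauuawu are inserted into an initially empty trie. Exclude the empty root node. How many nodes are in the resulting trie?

Insert word by word; a character creates a node only if that edge doesn't already exist:
  "aauwuuuu" → 8 new (a, a, u, w, u, u, u, u)
  "aauawwuy" → prefix "aau" already present; 5 new (a, w, w, u, y)
  "aauauww" → prefix "aaua" already present; 3 new (u, w, w)
  "aauy" → prefix "aau" already present; 1 new (y)
  "aauyw" → prefix "aauy" already present; 1 new (w)
  "aauuawu" → prefix "aau" already present; 4 new (u, a, w, u)
Total nodes = 8 + 5 + 3 + 1 + 1 + 4 = 22

22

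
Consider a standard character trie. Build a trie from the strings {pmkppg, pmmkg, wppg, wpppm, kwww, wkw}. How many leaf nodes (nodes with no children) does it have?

6

Leaves are exactly the stored words that no other stored word extends.
Those words: "kwww", "pmkppg", "pmmkg", "wkw", "wppg", "wpppm"
Leaf count: 6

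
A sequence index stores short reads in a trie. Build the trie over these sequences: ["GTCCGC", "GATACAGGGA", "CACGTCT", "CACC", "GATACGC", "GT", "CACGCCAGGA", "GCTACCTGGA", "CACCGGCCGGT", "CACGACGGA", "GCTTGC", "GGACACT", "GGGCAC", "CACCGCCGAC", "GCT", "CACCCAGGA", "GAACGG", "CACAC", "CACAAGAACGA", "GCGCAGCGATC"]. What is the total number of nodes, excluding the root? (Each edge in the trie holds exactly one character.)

For each word, the new-node count is its length minus the longest prefix already in the trie:
  "GTCCGC" → 6 new (G, T, C, C, G, C)
  "GATACAGGGA" → prefix "G" already present; 9 new (A, T, A, C, A, G, G, G, A)
  "CACGTCT" → 7 new (C, A, C, G, T, C, T)
  "CACC" → prefix "CAC" already present; 1 new (C)
  "GATACGC" → prefix "GATAC" already present; 2 new (G, C)
  "GT" → prefix "GT" already present; 0 new (none)
  "CACGCCAGGA" → prefix "CACG" already present; 6 new (C, C, A, G, G, A)
  "GCTACCTGGA" → prefix "G" already present; 9 new (C, T, A, C, C, T, G, G, A)
  "CACCGGCCGGT" → prefix "CACC" already present; 7 new (G, G, C, C, G, G, T)
  "CACGACGGA" → prefix "CACG" already present; 5 new (A, C, G, G, A)
  "GCTTGC" → prefix "GCT" already present; 3 new (T, G, C)
  "GGACACT" → prefix "G" already present; 6 new (G, A, C, A, C, T)
  "GGGCAC" → prefix "GG" already present; 4 new (G, C, A, C)
  "CACCGCCGAC" → prefix "CACCG" already present; 5 new (C, C, G, A, C)
  "GCT" → prefix "GCT" already present; 0 new (none)
  "CACCCAGGA" → prefix "CACC" already present; 5 new (C, A, G, G, A)
  "GAACGG" → prefix "GA" already present; 4 new (A, C, G, G)
  "CACAC" → prefix "CAC" already present; 2 new (A, C)
  "CACAAGAACGA" → prefix "CACA" already present; 7 new (A, G, A, A, C, G, A)
  "GCGCAGCGATC" → prefix "GC" already present; 9 new (G, C, A, G, C, G, A, T, C)
Total nodes = 6 + 9 + 7 + 1 + 2 + 0 + 6 + 9 + 7 + 5 + 3 + 6 + 4 + 5 + 0 + 5 + 4 + 2 + 7 + 9 = 97

97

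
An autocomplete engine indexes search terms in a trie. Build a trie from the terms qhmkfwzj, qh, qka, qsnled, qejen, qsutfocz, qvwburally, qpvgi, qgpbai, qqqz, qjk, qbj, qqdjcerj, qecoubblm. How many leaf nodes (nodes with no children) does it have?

13

Leaves are exactly the stored words that no other stored word extends.
Those words: "qbj", "qecoubblm", "qejen", "qgpbai", "qhmkfwzj", "qjk", "qka", "qpvgi", "qqdjcerj", "qqqz", "qsnled", "qsutfocz", "qvwburally"
Leaf count: 13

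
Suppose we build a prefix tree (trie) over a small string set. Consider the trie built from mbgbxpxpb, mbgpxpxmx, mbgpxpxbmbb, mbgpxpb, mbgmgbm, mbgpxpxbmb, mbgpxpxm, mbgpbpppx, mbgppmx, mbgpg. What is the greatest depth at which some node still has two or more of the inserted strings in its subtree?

10

The deepest shared node is where two words last agree before diverging.
e.g. "mbgpxpxbmb" and "mbgpxpxbmbb" share the prefix "mbgpxpxbmb" of length 10; no pair shares a longer one.
Longest shared-prefix length: 10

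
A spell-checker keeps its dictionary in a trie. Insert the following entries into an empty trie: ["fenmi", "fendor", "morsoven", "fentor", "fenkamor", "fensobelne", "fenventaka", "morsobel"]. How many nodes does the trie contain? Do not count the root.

Insert word by word; a character creates a node only if that edge doesn't already exist:
  "fenmi" → 5 new (f, e, n, m, i)
  "fendor" → prefix "fen" already present; 3 new (d, o, r)
  "morsoven" → 8 new (m, o, r, s, o, v, e, n)
  "fentor" → prefix "fen" already present; 3 new (t, o, r)
  "fenkamor" → prefix "fen" already present; 5 new (k, a, m, o, r)
  "fensobelne" → prefix "fen" already present; 7 new (s, o, b, e, l, n, e)
  "fenventaka" → prefix "fen" already present; 7 new (v, e, n, t, a, k, a)
  "morsobel" → prefix "morso" already present; 3 new (b, e, l)
Total nodes = 5 + 3 + 8 + 3 + 5 + 7 + 7 + 3 = 41

41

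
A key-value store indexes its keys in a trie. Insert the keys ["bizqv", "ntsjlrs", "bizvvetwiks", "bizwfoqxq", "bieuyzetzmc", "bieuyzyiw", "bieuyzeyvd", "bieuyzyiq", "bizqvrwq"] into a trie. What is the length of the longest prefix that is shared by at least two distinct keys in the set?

8

Look for the deepest trie node that still has at least two words in its subtree.
e.g. "bieuyzyiq" and "bieuyzyiw" share the prefix "bieuyzyi" of length 8; no pair shares a longer one.
Longest shared-prefix length: 8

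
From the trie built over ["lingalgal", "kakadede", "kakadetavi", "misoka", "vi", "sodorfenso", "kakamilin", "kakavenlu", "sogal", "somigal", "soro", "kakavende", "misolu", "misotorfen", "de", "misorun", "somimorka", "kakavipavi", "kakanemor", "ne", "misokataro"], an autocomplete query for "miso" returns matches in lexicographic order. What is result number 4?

misorun

Words with prefix "miso", in lexicographic order: "misoka", "misokataro", "misolu", "misorun", "misotorfen"
The 4th is misorun.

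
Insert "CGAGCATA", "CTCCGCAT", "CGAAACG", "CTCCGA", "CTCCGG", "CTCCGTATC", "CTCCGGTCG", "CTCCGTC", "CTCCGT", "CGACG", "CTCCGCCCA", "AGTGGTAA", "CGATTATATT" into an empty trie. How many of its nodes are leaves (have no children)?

11

Leaves are exactly the stored words that no other stored word extends.
Those words: "AGTGGTAA", "CGAAACG", "CGACG", "CGAGCATA", "CGATTATATT", "CTCCGA", "CTCCGCAT", "CTCCGCCCA", "CTCCGGTCG", "CTCCGTATC", "CTCCGTC"
Leaf count: 11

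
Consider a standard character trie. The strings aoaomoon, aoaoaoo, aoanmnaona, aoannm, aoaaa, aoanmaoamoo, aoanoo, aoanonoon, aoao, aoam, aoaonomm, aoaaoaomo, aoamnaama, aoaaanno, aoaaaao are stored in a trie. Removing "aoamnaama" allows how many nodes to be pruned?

A node on "aoamnaama"'s path can go only if nothing else ends at it or branches off below it.
The suffix "naama" (5 nodes) is used only by "aoamnaama"; "aoam" is itself a stored word, so pruning stops there.
Nodes removed: 5

5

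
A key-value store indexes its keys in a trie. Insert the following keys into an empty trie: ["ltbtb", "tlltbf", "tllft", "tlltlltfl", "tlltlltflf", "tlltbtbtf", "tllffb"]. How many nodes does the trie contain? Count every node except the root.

Count nodes per top-level branch (shared prefixes stored once):
  'l'-branch (ltbtb): 5 nodes
  't'-branch (tllffb, tllft, tlltbf, tlltbtbtf, tlltlltfl, tlltlltflf): 20 nodes
Sum: 25

25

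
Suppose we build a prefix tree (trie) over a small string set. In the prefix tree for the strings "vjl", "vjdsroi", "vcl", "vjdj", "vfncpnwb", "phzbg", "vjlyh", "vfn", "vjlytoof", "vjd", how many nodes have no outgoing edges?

7

A leaf is a node with no children — equivalently, the end of a word that is not a proper prefix of any other stored word.
Those words: "phzbg", "vcl", "vfncpnwb", "vjdj", "vjdsroi", "vjlyh", "vjlytoof"
Leaf count: 7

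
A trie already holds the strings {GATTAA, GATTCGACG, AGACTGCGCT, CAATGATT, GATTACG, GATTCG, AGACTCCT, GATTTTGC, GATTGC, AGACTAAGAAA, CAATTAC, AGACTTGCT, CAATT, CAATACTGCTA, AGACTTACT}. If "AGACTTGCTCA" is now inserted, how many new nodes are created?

2

"AGACTTGCT" is already a path in the trie; the remaining "CA" must be added.
New nodes needed: |"AGACTTGCTCA"| − 9 = 11 − 9 = 2.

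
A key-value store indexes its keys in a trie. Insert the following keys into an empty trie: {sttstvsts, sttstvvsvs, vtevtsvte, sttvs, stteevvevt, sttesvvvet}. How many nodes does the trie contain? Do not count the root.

37

Insert word by word; a character creates a node only if that edge doesn't already exist:
  "sttstvsts" → 9 new (s, t, t, s, t, v, s, t, s)
  "sttstvvsvs" → prefix "sttstv" already present; 4 new (v, s, v, s)
  "vtevtsvte" → 9 new (v, t, e, v, t, s, v, t, e)
  "sttvs" → prefix "stt" already present; 2 new (v, s)
  "stteevvevt" → prefix "stt" already present; 7 new (e, e, v, v, e, v, t)
  "sttesvvvet" → prefix "stte" already present; 6 new (s, v, v, v, e, t)
Total nodes = 9 + 4 + 9 + 2 + 7 + 6 = 37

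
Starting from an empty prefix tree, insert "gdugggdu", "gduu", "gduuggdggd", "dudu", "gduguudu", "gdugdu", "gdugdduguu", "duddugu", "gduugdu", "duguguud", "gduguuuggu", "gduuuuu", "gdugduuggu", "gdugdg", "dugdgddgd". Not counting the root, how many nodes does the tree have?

60

For each word, the new-node count is its length minus the longest prefix already in the trie:
  "gdugggdu" → 8 new (g, d, u, g, g, g, d, u)
  "gduu" → prefix "gdu" already present; 1 new (u)
  "gduuggdggd" → prefix "gduu" already present; 6 new (g, g, d, g, g, d)
  "dudu" → 4 new (d, u, d, u)
  "gduguudu" → prefix "gdug" already present; 4 new (u, u, d, u)
  "gdugdu" → prefix "gdug" already present; 2 new (d, u)
  "gdugdduguu" → prefix "gdugd" already present; 5 new (d, u, g, u, u)
  "duddugu" → prefix "dud" already present; 4 new (d, u, g, u)
  "gduugdu" → prefix "gduug" already present; 2 new (d, u)
  "duguguud" → prefix "du" already present; 6 new (g, u, g, u, u, d)
  "gduguuuggu" → prefix "gduguu" already present; 4 new (u, g, g, u)
  "gduuuuu" → prefix "gduu" already present; 3 new (u, u, u)
  "gdugduuggu" → prefix "gdugdu" already present; 4 new (u, g, g, u)
  "gdugdg" → prefix "gdugd" already present; 1 new (g)
  "dugdgddgd" → prefix "dug" already present; 6 new (d, g, d, d, g, d)
Total nodes = 8 + 1 + 6 + 4 + 4 + 2 + 5 + 4 + 2 + 6 + 4 + 3 + 4 + 1 + 6 = 60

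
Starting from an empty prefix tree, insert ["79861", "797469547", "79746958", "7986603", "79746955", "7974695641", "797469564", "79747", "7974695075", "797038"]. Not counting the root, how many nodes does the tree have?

27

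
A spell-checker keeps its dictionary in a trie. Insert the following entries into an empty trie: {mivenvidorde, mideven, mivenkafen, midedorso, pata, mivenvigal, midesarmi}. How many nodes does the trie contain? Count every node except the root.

Insert word by word; a character creates a node only if that edge doesn't already exist:
  "mivenvidorde" → 12 new (m, i, v, e, n, v, i, d, o, r, d, e)
  "mideven" → prefix "mi" already present; 5 new (d, e, v, e, n)
  "mivenkafen" → prefix "miven" already present; 5 new (k, a, f, e, n)
  "midedorso" → prefix "mide" already present; 5 new (d, o, r, s, o)
  "pata" → 4 new (p, a, t, a)
  "mivenvigal" → prefix "mivenvi" already present; 3 new (g, a, l)
  "midesarmi" → prefix "mide" already present; 5 new (s, a, r, m, i)
Total nodes = 12 + 5 + 5 + 5 + 4 + 3 + 5 = 39

39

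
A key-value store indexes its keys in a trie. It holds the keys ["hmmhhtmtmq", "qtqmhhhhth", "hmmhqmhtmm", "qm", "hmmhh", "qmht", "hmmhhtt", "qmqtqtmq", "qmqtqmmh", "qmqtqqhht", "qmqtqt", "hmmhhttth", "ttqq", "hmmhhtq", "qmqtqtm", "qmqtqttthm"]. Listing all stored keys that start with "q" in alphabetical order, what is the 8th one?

DFS of the "q" subtree visits, in order: "qm", "qmht", "qmqtqmmh", "qmqtqqhht", "qmqtqt", "qmqtqtm", "qmqtqtmq", "qmqtqttthm", "qtqmhhhhth"
The 8th is qmqtqttthm.

qmqtqttthm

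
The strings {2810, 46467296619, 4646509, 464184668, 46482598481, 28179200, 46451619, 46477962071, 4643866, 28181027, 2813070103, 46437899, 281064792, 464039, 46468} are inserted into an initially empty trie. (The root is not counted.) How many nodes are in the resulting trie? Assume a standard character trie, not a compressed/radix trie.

79

Count nodes per top-level branch (shared prefixes stored once):
  '2'-branch (2810, 281064792, 2813070103, 28179200, 28181027): 26 nodes
  '4'-branch (464039, 464184668, 46437899, 4643866, 46451619, 4646509, 46467296619, 46468, 46477962071, 46482598481): 53 nodes
Sum: 79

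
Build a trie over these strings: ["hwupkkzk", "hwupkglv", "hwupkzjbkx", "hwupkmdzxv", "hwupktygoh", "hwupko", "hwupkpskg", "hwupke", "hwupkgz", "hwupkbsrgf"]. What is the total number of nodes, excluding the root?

38

For each word, the new-node count is its length minus the longest prefix already in the trie:
  "hwupkkzk" → 8 new (h, w, u, p, k, k, z, k)
  "hwupkglv" → prefix "hwupk" already present; 3 new (g, l, v)
  "hwupkzjbkx" → prefix "hwupk" already present; 5 new (z, j, b, k, x)
  "hwupkmdzxv" → prefix "hwupk" already present; 5 new (m, d, z, x, v)
  "hwupktygoh" → prefix "hwupk" already present; 5 new (t, y, g, o, h)
  "hwupko" → prefix "hwupk" already present; 1 new (o)
  "hwupkpskg" → prefix "hwupk" already present; 4 new (p, s, k, g)
  "hwupke" → prefix "hwupk" already present; 1 new (e)
  "hwupkgz" → prefix "hwupkg" already present; 1 new (z)
  "hwupkbsrgf" → prefix "hwupk" already present; 5 new (b, s, r, g, f)
Total nodes = 8 + 3 + 5 + 5 + 5 + 1 + 4 + 1 + 1 + 5 = 38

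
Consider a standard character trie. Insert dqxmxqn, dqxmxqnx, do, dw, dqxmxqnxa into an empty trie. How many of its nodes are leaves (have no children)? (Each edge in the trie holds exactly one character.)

3

A leaf is a node with no children — equivalently, the end of a word that is not a proper prefix of any other stored word.
Those words: "do", "dqxmxqnxa", "dw"
Leaf count: 3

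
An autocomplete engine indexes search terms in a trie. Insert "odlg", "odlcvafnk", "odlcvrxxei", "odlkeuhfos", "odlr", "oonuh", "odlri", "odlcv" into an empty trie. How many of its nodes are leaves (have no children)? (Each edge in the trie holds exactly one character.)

6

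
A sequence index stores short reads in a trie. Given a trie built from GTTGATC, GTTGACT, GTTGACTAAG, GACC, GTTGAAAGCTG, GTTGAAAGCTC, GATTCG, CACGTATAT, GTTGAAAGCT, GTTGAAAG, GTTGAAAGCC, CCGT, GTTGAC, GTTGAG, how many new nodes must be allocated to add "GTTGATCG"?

1

Walking "GTTGATCG" from the root, the first 7 characters ("GTTGATC") follow existing edges; "G" is the first miss.
Each of the 1 remaining characters creates one node.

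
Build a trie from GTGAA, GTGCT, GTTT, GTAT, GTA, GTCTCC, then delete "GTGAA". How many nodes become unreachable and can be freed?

2

A node on "GTGAA"'s path can go only if nothing else ends at it or branches off below it.
The suffix "AA" (2 nodes) is used only by "GTGAA"; the node for "GTG" still has the child "C", so pruning stops there.
Nodes removed: 2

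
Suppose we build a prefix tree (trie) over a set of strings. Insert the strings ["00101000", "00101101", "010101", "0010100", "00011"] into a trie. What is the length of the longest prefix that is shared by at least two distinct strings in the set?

7

Look for the deepest trie node that still has at least two words in its subtree.
e.g. "0010100" and "00101000" share the prefix "0010100" of length 7; no pair shares a longer one.
Longest shared-prefix length: 7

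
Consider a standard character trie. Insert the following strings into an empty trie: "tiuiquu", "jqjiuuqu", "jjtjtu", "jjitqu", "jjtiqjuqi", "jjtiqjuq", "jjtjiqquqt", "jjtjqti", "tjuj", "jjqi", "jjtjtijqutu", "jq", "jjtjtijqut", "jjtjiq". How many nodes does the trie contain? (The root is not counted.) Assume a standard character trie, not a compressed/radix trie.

50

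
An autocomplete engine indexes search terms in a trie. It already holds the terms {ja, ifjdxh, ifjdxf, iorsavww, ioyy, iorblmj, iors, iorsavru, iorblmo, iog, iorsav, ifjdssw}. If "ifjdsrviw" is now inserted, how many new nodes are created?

The longest prefix of "ifjdsrviw" already in the trie is "ifjds" (length 5).
So 9 − 5 = 4 new nodes.

4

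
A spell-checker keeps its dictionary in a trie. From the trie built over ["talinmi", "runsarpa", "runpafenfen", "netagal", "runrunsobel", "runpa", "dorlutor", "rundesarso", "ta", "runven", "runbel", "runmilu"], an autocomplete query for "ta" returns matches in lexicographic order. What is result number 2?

talinmi

DFS of the "ta" subtree visits, in order: "ta", "talinmi"
Position 2: talinmi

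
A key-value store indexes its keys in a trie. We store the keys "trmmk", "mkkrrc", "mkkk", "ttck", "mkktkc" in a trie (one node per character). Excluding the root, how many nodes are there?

18

Count nodes per top-level branch (shared prefixes stored once):
  'm'-branch (mkkk, mkkrrc, mkktkc): 10 nodes
  't'-branch (trmmk, ttck): 8 nodes
Sum: 18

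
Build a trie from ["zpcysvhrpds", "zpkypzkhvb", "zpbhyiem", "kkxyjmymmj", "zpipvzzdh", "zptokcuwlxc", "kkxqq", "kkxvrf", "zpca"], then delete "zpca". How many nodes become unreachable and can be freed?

1

After clearing the end-marker at "zpca", prune upward until reaching a node still needed by another word.
The suffix "a" (1 node) is used only by "zpca"; the node for "zpc" still has the child "y", so pruning stops there.
Nodes removed: 1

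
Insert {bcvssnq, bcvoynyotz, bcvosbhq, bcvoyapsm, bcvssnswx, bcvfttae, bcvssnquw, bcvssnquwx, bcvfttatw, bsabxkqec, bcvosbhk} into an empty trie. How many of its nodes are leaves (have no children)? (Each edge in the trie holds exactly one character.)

Leaves are exactly the stored words that no other stored word extends.
Those words: "bcvfttae", "bcvfttatw", "bcvosbhk", "bcvosbhq", "bcvoyapsm", "bcvoynyotz", "bcvssnquwx", "bcvssnswx", "bsabxkqec"
Leaf count: 9

9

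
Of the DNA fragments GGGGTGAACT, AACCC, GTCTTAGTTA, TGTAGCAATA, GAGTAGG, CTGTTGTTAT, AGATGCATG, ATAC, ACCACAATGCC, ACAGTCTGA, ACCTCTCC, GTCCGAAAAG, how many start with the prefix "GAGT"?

1

Walk to "GAGT"; the words in its subtree are exactly those with that prefix.
Words under "GAGT": GAGTAGG
Count: 1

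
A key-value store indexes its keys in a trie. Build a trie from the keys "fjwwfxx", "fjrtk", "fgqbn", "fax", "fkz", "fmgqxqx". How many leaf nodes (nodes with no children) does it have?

6

A leaf is a node with no children — equivalently, the end of a word that is not a proper prefix of any other stored word.
Those words: "fax", "fgqbn", "fjrtk", "fjwwfxx", "fkz", "fmgqxqx"
Leaf count: 6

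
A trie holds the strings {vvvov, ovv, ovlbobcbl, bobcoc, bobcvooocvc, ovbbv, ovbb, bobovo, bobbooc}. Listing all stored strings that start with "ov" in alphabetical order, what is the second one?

ovbbv

Filter for "ov…" and sort: "ovbb", "ovbbv", "ovlbobcbl", "ovv"
Position 2: ovbbv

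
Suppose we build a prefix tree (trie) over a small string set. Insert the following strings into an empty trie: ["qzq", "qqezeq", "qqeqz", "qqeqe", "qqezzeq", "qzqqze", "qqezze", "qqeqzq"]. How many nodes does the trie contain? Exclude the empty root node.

18

Trie structure (* marks end of a word):
(root)
└─ q
   ├─ q
   │  └─ e
   │     ├─ q
   │     │  ├─ e *
   │     │  └─ z *
   │     │     └─ q *
   │     └─ z
   │        ├─ e
   │        │  └─ q *
   │        └─ z
   │           └─ e *
   │              └─ q *
   └─ z
      └─ q *
         └─ q
            └─ z
               └─ e *
Counting every labelled node above: 18.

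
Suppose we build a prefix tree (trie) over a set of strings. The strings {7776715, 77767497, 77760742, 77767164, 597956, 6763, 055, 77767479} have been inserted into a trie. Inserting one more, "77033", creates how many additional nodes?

3

Walking "77033" from the root, the first 2 characters ("77") follow existing edges; "0" is the first miss.
New nodes needed: |"77033"| − 2 = 5 − 2 = 3.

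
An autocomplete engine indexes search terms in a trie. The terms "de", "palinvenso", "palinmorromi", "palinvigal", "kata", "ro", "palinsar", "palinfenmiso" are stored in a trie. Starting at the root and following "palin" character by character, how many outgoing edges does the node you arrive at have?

4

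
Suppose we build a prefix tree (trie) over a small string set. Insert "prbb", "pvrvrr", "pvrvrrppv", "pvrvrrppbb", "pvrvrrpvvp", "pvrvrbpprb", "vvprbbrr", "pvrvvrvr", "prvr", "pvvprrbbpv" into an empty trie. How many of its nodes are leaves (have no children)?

A leaf is a node with no children — equivalently, the end of a word that is not a proper prefix of any other stored word.
Those words: "prbb", "prvr", "pvrvrbpprb", "pvrvrrppbb", "pvrvrrppv", "pvrvrrpvvp", "pvrvvrvr", "pvvprrbbpv", "vvprbbrr"
Leaf count: 9

9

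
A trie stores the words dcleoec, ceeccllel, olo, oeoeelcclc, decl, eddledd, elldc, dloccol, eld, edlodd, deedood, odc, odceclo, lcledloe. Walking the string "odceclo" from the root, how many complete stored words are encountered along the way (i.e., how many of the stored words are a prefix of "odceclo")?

Check each prefix of "odceclo" against the stored set — each match is an end-marker on the path.
Prefixes of the query that are stored words: "odc", "odceclo"
Count: 2

2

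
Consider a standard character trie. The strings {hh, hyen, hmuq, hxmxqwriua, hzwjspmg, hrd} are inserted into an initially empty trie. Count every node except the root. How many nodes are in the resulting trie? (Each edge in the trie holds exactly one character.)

Insert word by word; a character creates a node only if that edge doesn't already exist:
  "hh" → 2 new (h, h)
  "hyen" → prefix "h" already present; 3 new (y, e, n)
  "hmuq" → prefix "h" already present; 3 new (m, u, q)
  "hxmxqwriua" → prefix "h" already present; 9 new (x, m, x, q, w, r, i, u, a)
  "hzwjspmg" → prefix "h" already present; 7 new (z, w, j, s, p, m, g)
  "hrd" → prefix "h" already present; 2 new (r, d)
Total nodes = 2 + 3 + 3 + 9 + 7 + 2 = 26

26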